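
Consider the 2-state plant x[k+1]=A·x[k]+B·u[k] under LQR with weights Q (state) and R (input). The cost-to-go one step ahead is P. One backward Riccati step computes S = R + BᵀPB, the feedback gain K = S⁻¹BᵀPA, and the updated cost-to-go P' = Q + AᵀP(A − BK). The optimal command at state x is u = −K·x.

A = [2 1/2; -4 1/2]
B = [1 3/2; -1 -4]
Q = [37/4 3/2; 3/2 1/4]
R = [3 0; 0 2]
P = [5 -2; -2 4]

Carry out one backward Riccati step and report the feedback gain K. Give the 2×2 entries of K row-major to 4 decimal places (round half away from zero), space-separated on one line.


0.3630 0.2583 0.9331 -0.1053

BᵀP = [7.0000 -6.0000; 15.5000 -19.0000]
S = R + BᵀPB = [3 0; 0 2] + [13.0000 34.5000; 34.5000 99.2500] = [16.0000 34.5000; 34.5000 101.2500]
BᵀPA = [38.0000 0.5000; 107.0000 -1.7500]
K = S⁻¹·BᵀPA = [0.3630 0.2583; 0.9331 -0.1053]
A−BK = [0.2373 0.3997; 0.0954 0.3371]
AᵀP(A−BK) = [2.3642 0.4514; 0.4514 0.9366]
P' = Q + AᵀP(A−BK) = [11.6142 1.9514; 1.9514 1.1866]
tr(P') = 12.8008


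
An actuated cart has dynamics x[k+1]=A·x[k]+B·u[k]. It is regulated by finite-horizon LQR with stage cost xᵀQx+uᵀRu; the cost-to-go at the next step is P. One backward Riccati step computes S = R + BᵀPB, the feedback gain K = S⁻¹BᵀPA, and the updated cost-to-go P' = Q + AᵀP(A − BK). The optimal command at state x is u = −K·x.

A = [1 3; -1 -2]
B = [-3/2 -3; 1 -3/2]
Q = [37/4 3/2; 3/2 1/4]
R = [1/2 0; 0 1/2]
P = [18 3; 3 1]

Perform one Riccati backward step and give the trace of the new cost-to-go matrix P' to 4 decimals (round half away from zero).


BᵀP = [-24.0000 -3.5000; -58.5000 -10.5000]
S = R + BᵀPB = [1/2 0; 0 1/2] + [32.5000 77.2500; 77.2500 191.2500] = [33.0000 77.2500; 77.2500 191.7500]
BᵀPA = [-20.5000 -65.0000; -48.0000 -154.5000]
K = S⁻¹·BᵀPA = [-0.6188 -1.4676; -0.0010 -0.2145]
A−BK = [0.0687 0.1551; -0.3828 -0.8541]
AᵀP(A−BK) = [0.2651 0.6188; 0.6188 1.4676]
P' = Q + AᵀP(A−BK) = [9.5151 2.1188; 2.1188 1.7176]
tr(P') = 11.2328

11.2328


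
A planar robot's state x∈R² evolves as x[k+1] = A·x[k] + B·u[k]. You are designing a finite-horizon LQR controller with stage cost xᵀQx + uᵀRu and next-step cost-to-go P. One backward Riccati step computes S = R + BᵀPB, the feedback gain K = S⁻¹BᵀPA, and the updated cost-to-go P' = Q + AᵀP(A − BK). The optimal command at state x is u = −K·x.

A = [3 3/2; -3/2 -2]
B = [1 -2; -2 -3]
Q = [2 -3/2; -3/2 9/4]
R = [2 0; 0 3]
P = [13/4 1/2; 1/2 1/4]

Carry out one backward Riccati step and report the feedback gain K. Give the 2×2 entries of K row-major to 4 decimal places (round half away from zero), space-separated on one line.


BᵀP = [2.2500 0.0000; -8.0000 -1.7500]
S = R + BᵀPB = [2 0; 0 3] + [2.2500 -4.5000; -4.5000 21.2500] = [4.2500 -4.5000; -4.5000 24.2500]
BᵀPA = [6.7500 3.3750; -21.3750 -8.5000]
K = S⁻¹·BᵀPA = [0.8151 0.5264; -0.7302 -0.2528]
A−BK = [0.7245 0.4679; -2.0604 -1.7057]
AᵀP(A−BK) = [4.2028 2.2925; 2.2925 1.3868]
P' = Q + AᵀP(A−BK) = [6.2028 0.7925; 0.7925 3.6368]
tr(P') = 9.8396

0.8151 0.5264 -0.7302 -0.2528


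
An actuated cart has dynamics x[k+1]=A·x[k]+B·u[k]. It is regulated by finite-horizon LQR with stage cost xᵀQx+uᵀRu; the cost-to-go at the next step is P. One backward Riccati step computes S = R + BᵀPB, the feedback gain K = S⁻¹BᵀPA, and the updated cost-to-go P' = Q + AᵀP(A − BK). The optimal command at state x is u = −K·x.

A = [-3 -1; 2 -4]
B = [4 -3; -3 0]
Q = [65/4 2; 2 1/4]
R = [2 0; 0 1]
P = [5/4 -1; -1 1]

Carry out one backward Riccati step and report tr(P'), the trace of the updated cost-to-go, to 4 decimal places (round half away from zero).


19.0934

BᵀP = [8.0000 -7.0000; -3.7500 3.0000]
S = R + BᵀPB = [2 0; 0 1] + [53.0000 -24.0000; -24.0000 11.2500] = [55.0000 -24.0000; -24.0000 12.2500]
BᵀPA = [-38.0000 20.0000; 17.2500 -8.2500]
K = S⁻¹·BᵀPA = [-0.5269 0.4808; 0.3760 0.2685]
A−BK = [0.2353 -2.1176; 0.4194 -2.5575]
AᵀP(A−BK) = [0.7442 -0.6113; -0.6113 1.8491]
P' = Q + AᵀP(A−BK) = [16.9942 1.3887; 1.3887 2.0991]
tr(P') = 19.0934


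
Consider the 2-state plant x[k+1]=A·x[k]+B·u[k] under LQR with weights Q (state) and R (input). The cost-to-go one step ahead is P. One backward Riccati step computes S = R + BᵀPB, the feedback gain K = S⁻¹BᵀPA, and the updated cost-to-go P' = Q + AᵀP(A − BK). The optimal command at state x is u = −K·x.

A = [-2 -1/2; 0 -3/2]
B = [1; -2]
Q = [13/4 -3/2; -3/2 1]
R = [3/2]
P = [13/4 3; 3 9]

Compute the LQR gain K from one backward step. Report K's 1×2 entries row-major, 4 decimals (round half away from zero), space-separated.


BᵀP = [-2.7500 -15.0000]
S = R + BᵀPB = [3/2] + [27.2500] = [28.7500]
BᵀPA = [5.5000 23.8750]
K = S⁻¹·BᵀPA = [0.1913 0.8304]
A−BK = [-2.1913 -1.3304; 0.3826 0.1609]
AᵀP(A−BK) = [11.9478 7.6826; 7.6826 5.7359]
P' = Q + AᵀP(A−BK) = [15.1978 6.1826; 6.1826 6.7359]
tr(P') = 21.9337

0.1913 0.8304


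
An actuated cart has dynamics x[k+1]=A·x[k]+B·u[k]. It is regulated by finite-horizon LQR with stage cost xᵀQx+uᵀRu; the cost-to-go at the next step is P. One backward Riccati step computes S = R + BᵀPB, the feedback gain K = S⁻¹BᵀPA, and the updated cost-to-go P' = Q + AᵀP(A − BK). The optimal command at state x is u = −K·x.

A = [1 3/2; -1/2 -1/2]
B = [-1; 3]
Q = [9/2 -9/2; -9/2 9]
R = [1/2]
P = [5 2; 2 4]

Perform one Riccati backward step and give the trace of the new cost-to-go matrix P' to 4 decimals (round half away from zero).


25.7924

BᵀP = [1.0000 10.0000]
S = R + BᵀPB = [1/2] + [29.0000] = [29.5000]
BᵀPA = [-4.0000 -3.5000]
K = S⁻¹·BᵀPA = [-0.1356 -0.1186]
A−BK = [0.8644 1.3814; -0.0932 -0.1441]
AᵀP(A−BK) = [3.4576 5.5254; 5.5254 8.8347]
P' = Q + AᵀP(A−BK) = [7.9576 1.0254; 1.0254 17.8347]
tr(P') = 25.7924


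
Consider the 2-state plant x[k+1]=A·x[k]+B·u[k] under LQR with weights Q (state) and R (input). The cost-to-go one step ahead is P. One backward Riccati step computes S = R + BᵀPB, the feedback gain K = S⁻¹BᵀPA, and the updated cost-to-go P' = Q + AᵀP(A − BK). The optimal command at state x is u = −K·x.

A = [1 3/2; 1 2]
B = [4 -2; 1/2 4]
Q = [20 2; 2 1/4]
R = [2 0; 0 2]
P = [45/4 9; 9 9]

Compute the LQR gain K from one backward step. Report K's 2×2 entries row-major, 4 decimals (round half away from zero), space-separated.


0.3518 0.5880 0.1986 0.4087

BᵀP = [49.5000 40.5000; 13.5000 18.0000]
S = R + BᵀPB = [2 0; 0 2] + [218.2500 63.0000; 63.0000 45.0000] = [220.2500 63.0000; 63.0000 47.0000]
BᵀPA = [90.0000 155.2500; 31.5000 56.2500]
K = S⁻¹·BᵀPA = [0.3518 0.5880; 0.1986 0.4087]
A−BK = [-0.0099 -0.0347; 0.0295 0.0714]
AᵀP(A−BK) = [0.3301 0.5833; 0.5833 1.0403]
P' = Q + AᵀP(A−BK) = [20.3301 2.5833; 2.5833 1.2903]
tr(P') = 21.6204


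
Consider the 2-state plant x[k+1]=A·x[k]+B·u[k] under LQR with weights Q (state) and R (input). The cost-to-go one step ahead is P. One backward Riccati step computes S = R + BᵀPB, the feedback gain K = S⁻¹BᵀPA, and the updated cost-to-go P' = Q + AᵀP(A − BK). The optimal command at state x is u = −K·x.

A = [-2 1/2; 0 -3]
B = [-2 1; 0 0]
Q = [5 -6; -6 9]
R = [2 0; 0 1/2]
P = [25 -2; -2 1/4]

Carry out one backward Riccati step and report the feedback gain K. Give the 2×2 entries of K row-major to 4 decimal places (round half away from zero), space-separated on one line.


BᵀP = [-50.0000 4.0000; 25.0000 -2.0000]
S = R + BᵀPB = [2 0; 0 1/2] + [100.0000 -50.0000; -50.0000 25.0000] = [102.0000 -50.0000; -50.0000 25.5000]
BᵀPA = [100.0000 -37.0000; -50.0000 18.5000]
K = S⁻¹·BᵀPA = [0.4950 -0.1832; -0.9901 0.3663]
A−BK = [-0.0198 -0.2327; 0.0000 -3.0000]
AᵀP(A−BK) = [0.9901 -0.3663; -0.3663 0.9455]
P' = Q + AᵀP(A−BK) = [5.9901 -6.3663; -6.3663 9.9455]
tr(P') = 15.9356

0.4950 -0.1832 -0.9901 0.3663


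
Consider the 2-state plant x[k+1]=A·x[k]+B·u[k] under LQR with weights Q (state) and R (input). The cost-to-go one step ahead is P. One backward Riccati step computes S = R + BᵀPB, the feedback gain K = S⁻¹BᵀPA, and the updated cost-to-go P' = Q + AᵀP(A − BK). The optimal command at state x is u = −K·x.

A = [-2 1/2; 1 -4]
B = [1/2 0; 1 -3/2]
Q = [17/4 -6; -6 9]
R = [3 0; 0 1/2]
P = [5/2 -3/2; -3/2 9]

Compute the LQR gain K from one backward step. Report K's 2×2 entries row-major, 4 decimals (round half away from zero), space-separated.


-0.5301 -0.0666 -1.1836 2.6169

BᵀP = [-0.2500 8.2500; 2.2500 -13.5000]
S = R + BᵀPB = [3 0; 0 1/2] + [8.1250 -12.3750; -12.3750 20.2500] = [11.1250 -12.3750; -12.3750 20.7500]
BᵀPA = [8.7500 -33.1250; -18.0000 55.1250]
K = S⁻¹·BᵀPA = [-0.5301 -0.0666; -1.1836 2.6169]
A−BK = [-1.7350 0.5333; -0.2453 -0.0080]
AᵀP(A−BK) = [8.3334 -3.5628; -3.5628 4.1619]
P' = Q + AᵀP(A−BK) = [12.5834 -9.5628; -9.5628 13.1619]
tr(P') = 25.7453


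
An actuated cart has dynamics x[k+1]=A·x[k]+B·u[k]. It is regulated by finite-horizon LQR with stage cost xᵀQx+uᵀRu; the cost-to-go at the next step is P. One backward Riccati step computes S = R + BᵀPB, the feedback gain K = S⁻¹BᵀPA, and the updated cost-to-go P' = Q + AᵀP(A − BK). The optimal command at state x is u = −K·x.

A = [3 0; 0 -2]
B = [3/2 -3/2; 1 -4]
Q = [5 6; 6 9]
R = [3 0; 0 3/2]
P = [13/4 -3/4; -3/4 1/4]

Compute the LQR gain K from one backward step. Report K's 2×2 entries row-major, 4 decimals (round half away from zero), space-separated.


1.3103 0.2452 -0.5517 0.1073

BᵀP = [4.1250 -0.8750; -1.8750 0.1250]
S = R + BᵀPB = [3 0; 0 3/2] + [5.3125 -2.6875; -2.6875 2.3125] = [8.3125 -2.6875; -2.6875 3.8125]
BᵀPA = [12.3750 1.7500; -5.6250 -0.2500]
K = S⁻¹·BᵀPA = [1.3103 0.2452; -0.5517 0.1073]
A−BK = [0.2069 -0.2069; -3.5172 -1.8161]
AᵀP(A−BK) = [9.9310 2.0690; 2.0690 0.5977]
P' = Q + AᵀP(A−BK) = [14.9310 8.0690; 8.0690 9.5977]
tr(P') = 24.5287


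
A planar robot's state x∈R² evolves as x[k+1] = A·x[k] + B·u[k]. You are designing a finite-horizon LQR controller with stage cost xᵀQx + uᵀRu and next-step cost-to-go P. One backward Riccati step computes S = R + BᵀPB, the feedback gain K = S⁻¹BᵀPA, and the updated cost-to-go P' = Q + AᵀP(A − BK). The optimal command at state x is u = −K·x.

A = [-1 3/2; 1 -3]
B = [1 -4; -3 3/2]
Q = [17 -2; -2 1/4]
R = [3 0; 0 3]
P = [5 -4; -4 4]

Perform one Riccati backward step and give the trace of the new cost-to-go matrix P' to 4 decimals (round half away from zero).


19.3267

BᵀP = [17.0000 -16.0000; -26.0000 22.0000]
S = R + BᵀPB = [3 0; 0 3] + [65.0000 -92.0000; -92.0000 137.0000] = [68.0000 -92.0000; -92.0000 140.0000]
BᵀPA = [-33.0000 73.5000; 48.0000 -105.0000]
K = S⁻¹·BᵀPA = [-0.1932 0.5966; 0.2159 -0.3580]
A−BK = [0.0568 -0.5284; 0.0966 -0.6733]
AᵀP(A−BK) = [0.2614 -0.6307; -0.6307 1.8153]
P' = Q + AᵀP(A−BK) = [17.2614 -2.6307; -2.6307 2.0653]
tr(P') = 19.3267


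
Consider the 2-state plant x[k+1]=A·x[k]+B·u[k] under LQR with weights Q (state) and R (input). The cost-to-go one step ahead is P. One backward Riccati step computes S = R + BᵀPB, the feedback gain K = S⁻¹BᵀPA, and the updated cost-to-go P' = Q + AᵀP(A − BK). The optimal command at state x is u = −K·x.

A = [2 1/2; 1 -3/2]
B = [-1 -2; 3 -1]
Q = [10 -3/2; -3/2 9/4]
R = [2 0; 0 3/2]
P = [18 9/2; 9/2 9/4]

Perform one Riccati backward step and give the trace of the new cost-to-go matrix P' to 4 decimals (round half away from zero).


14.1467

BᵀP = [-4.5000 2.2500; -40.5000 -11.2500]
S = R + BᵀPB = [2 0; 0 3/2] + [11.2500 6.7500; 6.7500 92.2500] = [13.2500 6.7500; 6.7500 93.7500]
BᵀPA = [-6.7500 -5.6250; -92.2500 -3.3750]
K = S⁻¹·BᵀPA = [-0.0085 -0.4217; -0.9834 -0.0056]
A−BK = [0.0248 0.0671; 0.0420 -0.2407]
AᵀP(A−BK) = [1.4751 0.0085; 0.0085 0.4217]
P' = Q + AᵀP(A−BK) = [11.4751 -1.4915; -1.4915 2.6717]
tr(P') = 14.1467


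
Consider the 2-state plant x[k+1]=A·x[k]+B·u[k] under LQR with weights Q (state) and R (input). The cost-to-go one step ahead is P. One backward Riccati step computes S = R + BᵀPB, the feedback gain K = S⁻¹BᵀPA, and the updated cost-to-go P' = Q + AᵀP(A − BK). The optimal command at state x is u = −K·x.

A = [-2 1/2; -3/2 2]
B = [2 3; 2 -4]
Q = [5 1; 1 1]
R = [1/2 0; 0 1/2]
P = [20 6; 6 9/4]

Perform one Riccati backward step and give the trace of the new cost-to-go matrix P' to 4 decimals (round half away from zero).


6.5741

BᵀP = [52.0000 16.5000; 36.0000 9.0000]
S = R + BᵀPB = [1/2 0; 0 1/2] + [137.0000 90.0000; 90.0000 72.0000] = [137.5000 90.0000; 90.0000 72.5000]
BᵀPA = [-128.7500 59.0000; -85.5000 36.0000]
K = S⁻¹·BᵀPA = [-0.8773 0.5552; -0.0903 -0.1926]
A−BK = [0.0254 -0.0324; -0.1067 0.1191]
AᵀP(A−BK) = [0.3949 -0.2410; -0.2410 0.1793]
P' = Q + AᵀP(A−BK) = [5.3949 0.7590; 0.7590 1.1793]
tr(P') = 6.5741


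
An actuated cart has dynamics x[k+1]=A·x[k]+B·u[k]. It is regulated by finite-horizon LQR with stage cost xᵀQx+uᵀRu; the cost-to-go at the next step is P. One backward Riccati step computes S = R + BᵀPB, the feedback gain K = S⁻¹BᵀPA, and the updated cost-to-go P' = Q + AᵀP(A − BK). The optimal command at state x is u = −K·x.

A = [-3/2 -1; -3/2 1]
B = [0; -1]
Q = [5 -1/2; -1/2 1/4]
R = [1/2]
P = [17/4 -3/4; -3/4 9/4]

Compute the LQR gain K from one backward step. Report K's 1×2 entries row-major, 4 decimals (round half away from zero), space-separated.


BᵀP = [0.7500 -2.2500]
S = R + BᵀPB = [1/2] + [2.2500] = [2.7500]
BᵀPA = [2.2500 -3.0000]
K = S⁻¹·BᵀPA = [0.8182 -1.0909]
A−BK = [-1.5000 -1.0000; -0.6818 -0.0909]
AᵀP(A−BK) = [9.4091 5.4545; 5.4545 4.7273]
P' = Q + AᵀP(A−BK) = [14.4091 4.9545; 4.9545 4.9773]
tr(P') = 19.3864

0.8182 -1.0909


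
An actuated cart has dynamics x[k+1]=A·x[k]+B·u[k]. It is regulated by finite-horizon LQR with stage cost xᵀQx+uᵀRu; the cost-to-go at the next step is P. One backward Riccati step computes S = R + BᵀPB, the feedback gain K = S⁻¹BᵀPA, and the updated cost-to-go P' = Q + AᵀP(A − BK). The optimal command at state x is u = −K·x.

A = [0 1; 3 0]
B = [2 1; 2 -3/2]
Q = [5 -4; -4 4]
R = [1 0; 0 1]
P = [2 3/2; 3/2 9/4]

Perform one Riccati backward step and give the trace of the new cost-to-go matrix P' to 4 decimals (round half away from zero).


BᵀP = [7.0000 7.5000; -0.2500 -1.8750]
S = R + BᵀPB = [1 0; 0 1] + [29.0000 -4.2500; -4.2500 2.5625] = [30.0000 -4.2500; -4.2500 3.5625]
BᵀPA = [22.5000 7.0000; -5.6250 -0.2500]
K = S⁻¹·BᵀPA = [0.6334 0.2688; -0.8234 0.2505]
A−BK = [-0.4433 0.2118; 0.4982 -0.1619]
AᵀP(A−BK) = [1.3681 -0.1393; -0.1393 0.1809]
P' = Q + AᵀP(A−BK) = [6.3681 -4.1393; -4.1393 4.1809]
tr(P') = 10.5489

10.5489


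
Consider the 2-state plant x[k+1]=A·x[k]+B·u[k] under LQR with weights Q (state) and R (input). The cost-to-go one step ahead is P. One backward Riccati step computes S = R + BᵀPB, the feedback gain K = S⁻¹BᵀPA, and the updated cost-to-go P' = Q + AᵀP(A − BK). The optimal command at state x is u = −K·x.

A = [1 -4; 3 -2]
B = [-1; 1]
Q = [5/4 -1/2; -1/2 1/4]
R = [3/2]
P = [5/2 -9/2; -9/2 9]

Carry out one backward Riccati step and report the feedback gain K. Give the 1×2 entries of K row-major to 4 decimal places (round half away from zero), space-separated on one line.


BᵀP = [-7.0000 13.5000]
S = R + BᵀPB = [3/2] + [20.5000] = [22.0000]
BᵀPA = [33.5000 1.0000]
K = S⁻¹·BᵀPA = [1.5227 0.0455]
A−BK = [2.5227 -3.9545; 1.4773 -2.0455]
AᵀP(A−BK) = [5.4886 -2.5227; -2.5227 3.9545]
P' = Q + AᵀP(A−BK) = [6.7386 -3.0227; -3.0227 4.2045]
tr(P') = 10.9432

1.5227 0.0455


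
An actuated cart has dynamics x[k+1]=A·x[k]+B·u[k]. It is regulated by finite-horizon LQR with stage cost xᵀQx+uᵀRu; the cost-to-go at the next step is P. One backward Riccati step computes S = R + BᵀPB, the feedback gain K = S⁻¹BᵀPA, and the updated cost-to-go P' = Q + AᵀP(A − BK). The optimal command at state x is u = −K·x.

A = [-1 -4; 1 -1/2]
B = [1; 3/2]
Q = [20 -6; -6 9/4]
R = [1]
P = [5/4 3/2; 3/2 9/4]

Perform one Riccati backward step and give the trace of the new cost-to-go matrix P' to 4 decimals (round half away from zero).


26.2791

BᵀP = [3.5000 4.8750]
S = R + BᵀPB = [1] + [10.8125] = [11.8125]
BᵀPA = [1.3750 -16.4375]
K = S⁻¹·BᵀPA = [0.1164 -1.3915]
A−BK = [-1.1164 -2.6085; 0.8254 1.5873]
AᵀP(A−BK) = [0.3399 0.5384; 0.5384 3.6892]
P' = Q + AᵀP(A−BK) = [20.3399 -5.4616; -5.4616 5.9392]
tr(P') = 26.2791


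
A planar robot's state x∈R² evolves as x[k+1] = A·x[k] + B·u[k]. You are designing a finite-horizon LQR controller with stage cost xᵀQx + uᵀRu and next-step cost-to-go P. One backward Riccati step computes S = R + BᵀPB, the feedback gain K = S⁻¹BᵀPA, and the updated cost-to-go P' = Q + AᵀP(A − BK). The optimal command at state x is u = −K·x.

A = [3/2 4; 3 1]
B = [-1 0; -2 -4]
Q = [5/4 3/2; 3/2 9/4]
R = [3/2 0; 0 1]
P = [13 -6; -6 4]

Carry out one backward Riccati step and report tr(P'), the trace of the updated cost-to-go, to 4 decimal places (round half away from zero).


BᵀP = [-1.0000 -2.0000; 24.0000 -16.0000]
S = R + BᵀPB = [3/2 0; 0 1] + [5.0000 8.0000; 8.0000 64.0000] = [6.5000 8.0000; 8.0000 65.0000]
BᵀPA = [-7.5000 -6.0000; -12.0000 80.0000]
K = S⁻¹·BᵀPA = [-1.0921 -2.8731; -0.0502 1.5844]
A−BK = [0.4079 1.1269; 0.6151 1.5914]
AᵀP(A−BK) = [2.4571 6.4644; 6.4644 20.0112]
P' = Q + AᵀP(A−BK) = [3.7071 7.9644; 7.9644 22.2612]
tr(P') = 25.9683

25.9683


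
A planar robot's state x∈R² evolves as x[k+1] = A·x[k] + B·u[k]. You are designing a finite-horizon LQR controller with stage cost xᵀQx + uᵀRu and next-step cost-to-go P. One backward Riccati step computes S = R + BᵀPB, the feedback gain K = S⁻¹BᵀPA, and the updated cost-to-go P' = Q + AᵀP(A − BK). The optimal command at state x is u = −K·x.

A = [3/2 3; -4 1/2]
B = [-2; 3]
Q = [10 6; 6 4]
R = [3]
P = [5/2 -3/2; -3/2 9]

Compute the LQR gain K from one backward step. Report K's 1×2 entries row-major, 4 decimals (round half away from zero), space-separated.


-1.1987 -0.1205

BᵀP = [-9.5000 30.0000]
S = R + BᵀPB = [3] + [109.0000] = [112.0000]
BᵀPA = [-134.2500 -13.5000]
K = S⁻¹·BᵀPA = [-1.1987 -0.1205]
A−BK = [-0.8973 2.7589; -0.4040 0.8616]
AᵀP(A−BK) = [6.7048 -6.0569; -6.0569 18.6228]
P' = Q + AᵀP(A−BK) = [16.7048 -0.0569; -0.0569 22.6228]
tr(P') = 39.3276


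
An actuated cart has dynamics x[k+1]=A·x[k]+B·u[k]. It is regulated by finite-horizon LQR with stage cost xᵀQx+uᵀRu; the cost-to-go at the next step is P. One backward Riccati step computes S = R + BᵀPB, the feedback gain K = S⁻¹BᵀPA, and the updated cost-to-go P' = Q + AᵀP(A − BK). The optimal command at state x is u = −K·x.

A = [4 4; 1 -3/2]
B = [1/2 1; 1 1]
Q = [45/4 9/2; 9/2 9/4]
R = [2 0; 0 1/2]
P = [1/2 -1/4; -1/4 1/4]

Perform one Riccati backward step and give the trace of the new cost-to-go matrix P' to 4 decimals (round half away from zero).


BᵀP = [0.0000 0.1250; 0.2500 0.0000]
S = R + BᵀPB = [2 0; 0 1/2] + [0.1250 0.1250; 0.1250 0.2500] = [2.1250 0.1250; 0.1250 0.7500]
BᵀPA = [0.1250 -0.1875; 1.0000 1.0000]
K = S⁻¹·BᵀPA = [-0.0198 -0.1683; 1.3366 1.3614]
A−BK = [2.6733 2.7228; -0.3168 -2.6931]
AᵀP(A−BK) = [4.9158 6.7847; 6.7847 10.1696]
P' = Q + AᵀP(A−BK) = [16.1658 11.2847; 11.2847 12.4196]
tr(P') = 28.5854

28.5854


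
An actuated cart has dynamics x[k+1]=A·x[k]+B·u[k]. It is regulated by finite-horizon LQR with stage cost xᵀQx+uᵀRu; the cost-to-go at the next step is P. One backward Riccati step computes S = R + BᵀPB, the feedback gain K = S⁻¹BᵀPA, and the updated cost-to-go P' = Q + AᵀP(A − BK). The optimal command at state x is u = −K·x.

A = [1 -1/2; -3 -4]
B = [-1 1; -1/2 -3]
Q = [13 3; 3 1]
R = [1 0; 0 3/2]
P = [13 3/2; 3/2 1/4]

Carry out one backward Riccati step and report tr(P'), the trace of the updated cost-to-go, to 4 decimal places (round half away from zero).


16.3652

BᵀP = [-13.7500 -1.6250; 8.5000 0.7500]
S = R + BᵀPB = [1 0; 0 3/2] + [14.5625 -8.8750; -8.8750 6.2500] = [15.5625 -8.8750; -8.8750 7.7500]
BᵀPA = [-8.8750 13.3750; 6.2500 -7.2500]
K = S⁻¹·BᵀPA = [-0.3181 0.9395; 0.4421 0.1404]
A−BK = [0.2397 0.2991; -1.8327 -3.1090]
AᵀP(A−BK) = [0.6632 0.2106; 0.2106 1.7020]
P' = Q + AᵀP(A−BK) = [13.6632 3.2106; 3.2106 2.7020]
tr(P') = 16.3652


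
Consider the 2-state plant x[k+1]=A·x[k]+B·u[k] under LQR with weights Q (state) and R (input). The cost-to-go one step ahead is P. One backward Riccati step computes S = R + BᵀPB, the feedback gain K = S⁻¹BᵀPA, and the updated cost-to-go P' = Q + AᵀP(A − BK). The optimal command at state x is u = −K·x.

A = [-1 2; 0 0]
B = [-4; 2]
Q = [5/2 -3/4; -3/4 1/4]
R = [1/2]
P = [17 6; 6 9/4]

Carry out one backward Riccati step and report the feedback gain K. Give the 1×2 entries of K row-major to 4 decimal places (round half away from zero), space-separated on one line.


0.3019 -0.6038

BᵀP = [-56.0000 -19.5000]
S = R + BᵀPB = [1/2] + [185.0000] = [185.5000]
BᵀPA = [56.0000 -112.0000]
K = S⁻¹·BᵀPA = [0.3019 -0.6038]
A−BK = [0.2075 -0.4151; -0.6038 1.2075]
AᵀP(A−BK) = [0.0943 -0.1887; -0.1887 0.3774]
P' = Q + AᵀP(A−BK) = [2.5943 -0.9387; -0.9387 0.6274]
tr(P') = 3.2217


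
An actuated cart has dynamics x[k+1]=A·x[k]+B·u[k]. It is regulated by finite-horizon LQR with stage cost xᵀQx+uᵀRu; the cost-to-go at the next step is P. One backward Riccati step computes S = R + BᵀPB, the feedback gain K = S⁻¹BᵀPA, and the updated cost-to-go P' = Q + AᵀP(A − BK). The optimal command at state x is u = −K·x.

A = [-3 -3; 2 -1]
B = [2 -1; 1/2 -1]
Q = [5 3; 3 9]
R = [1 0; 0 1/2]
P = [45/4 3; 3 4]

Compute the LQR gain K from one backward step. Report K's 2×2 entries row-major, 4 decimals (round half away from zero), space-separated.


BᵀP = [24.0000 8.0000; -14.2500 -7.0000]
S = R + BᵀPB = [1 0; 0 1/2] + [52.0000 -32.0000; -32.0000 21.2500] = [53.0000 -32.0000; -32.0000 21.7500]
BᵀPA = [-56.0000 -80.0000; 28.7500 49.7500]
K = S⁻¹·BᵀPA = [-2.3146 -1.1495; -2.0835 0.5961]
A−BK = [-0.4544 -0.1049; 1.0738 0.1709]
AᵀP(A−BK) = [11.5350 2.7388; 2.7388 1.6320]
P' = Q + AᵀP(A−BK) = [16.5350 5.7388; 5.7388 10.6320]
tr(P') = 27.1670

-2.3146 -1.1495 -2.0835 0.5961


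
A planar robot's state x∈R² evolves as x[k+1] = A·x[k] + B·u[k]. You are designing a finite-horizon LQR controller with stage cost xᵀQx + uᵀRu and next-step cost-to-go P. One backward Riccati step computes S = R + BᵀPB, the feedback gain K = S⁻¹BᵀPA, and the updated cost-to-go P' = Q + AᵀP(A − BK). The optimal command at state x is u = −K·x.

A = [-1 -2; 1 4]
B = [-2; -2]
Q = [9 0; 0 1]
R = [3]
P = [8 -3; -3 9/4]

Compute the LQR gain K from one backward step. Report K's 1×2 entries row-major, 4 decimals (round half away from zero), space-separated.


0.5750 1.3000

BᵀP = [-10.0000 1.5000]
S = R + BᵀPB = [3] + [17.0000] = [20.0000]
BᵀPA = [11.5000 26.0000]
K = S⁻¹·BᵀPA = [0.5750 1.3000]
A−BK = [0.1500 0.6000; 2.1500 6.6000]
AᵀP(A−BK) = [9.6375 28.0500; 28.0500 82.2000]
P' = Q + AᵀP(A−BK) = [18.6375 28.0500; 28.0500 83.2000]
tr(P') = 101.8375


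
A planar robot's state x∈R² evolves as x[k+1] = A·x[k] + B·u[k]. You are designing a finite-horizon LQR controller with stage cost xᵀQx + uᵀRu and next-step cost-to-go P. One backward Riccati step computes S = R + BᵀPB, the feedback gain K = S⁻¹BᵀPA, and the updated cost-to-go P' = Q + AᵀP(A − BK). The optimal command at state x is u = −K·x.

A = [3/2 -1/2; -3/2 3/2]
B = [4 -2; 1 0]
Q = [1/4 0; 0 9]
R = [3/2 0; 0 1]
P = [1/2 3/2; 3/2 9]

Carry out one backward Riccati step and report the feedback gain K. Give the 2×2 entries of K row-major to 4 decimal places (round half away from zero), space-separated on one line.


-0.7235 0.8059 -0.6882 0.5471

BᵀP = [3.5000 15.0000; -1.0000 -3.0000]
S = R + BᵀPB = [3/2 0; 0 1] + [29.0000 -7.0000; -7.0000 2.0000] = [30.5000 -7.0000; -7.0000 3.0000]
BᵀPA = [-17.2500 20.7500; 3.0000 -4.0000]
K = S⁻¹·BᵀPA = [-0.7235 0.8059; -0.6882 0.5471]
A−BK = [3.0176 -2.6294; -0.7765 0.6941]
AᵀP(A−BK) = [4.2088 -3.8647; -3.8647 3.5912]
P' = Q + AᵀP(A−BK) = [4.4588 -3.8647; -3.8647 12.5912]
tr(P') = 17.0500


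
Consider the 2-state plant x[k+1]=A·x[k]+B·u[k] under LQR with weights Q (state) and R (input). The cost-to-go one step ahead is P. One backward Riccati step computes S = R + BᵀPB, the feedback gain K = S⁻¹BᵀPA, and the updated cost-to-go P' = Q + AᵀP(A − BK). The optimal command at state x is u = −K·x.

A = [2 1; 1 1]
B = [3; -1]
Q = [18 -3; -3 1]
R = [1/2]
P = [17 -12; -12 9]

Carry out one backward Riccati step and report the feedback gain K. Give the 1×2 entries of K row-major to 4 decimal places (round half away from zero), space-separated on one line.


0.3454 0.0768

BᵀP = [63.0000 -45.0000]
S = R + BᵀPB = [1/2] + [234.0000] = [234.5000]
BᵀPA = [81.0000 18.0000]
K = S⁻¹·BᵀPA = [0.3454 0.0768]
A−BK = [0.9638 0.7697; 1.3454 1.0768]
AᵀP(A−BK) = [1.0213 0.7825; 0.7825 0.6183]
P' = Q + AᵀP(A−BK) = [19.0213 -2.2175; -2.2175 1.6183]
tr(P') = 20.6397


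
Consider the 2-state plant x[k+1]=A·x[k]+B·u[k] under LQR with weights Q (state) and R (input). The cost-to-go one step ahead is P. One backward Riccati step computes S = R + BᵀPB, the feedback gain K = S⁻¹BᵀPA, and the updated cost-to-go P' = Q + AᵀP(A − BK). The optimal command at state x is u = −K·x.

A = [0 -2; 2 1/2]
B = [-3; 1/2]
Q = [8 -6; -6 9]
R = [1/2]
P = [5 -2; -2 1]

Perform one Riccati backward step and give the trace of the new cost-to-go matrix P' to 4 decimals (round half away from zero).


BᵀP = [-16.0000 6.5000]
S = R + BᵀPB = [1/2] + [51.2500] = [51.7500]
BᵀPA = [13.0000 35.2500]
K = S⁻¹·BᵀPA = [0.2512 0.6812]
A−BK = [0.7536 0.0435; 1.8744 0.1594]
AᵀP(A−BK) = [0.7343 0.1449; 0.1449 0.2391]
P' = Q + AᵀP(A−BK) = [8.7343 -5.8551; -5.8551 9.2391]
tr(P') = 17.9734

17.9734


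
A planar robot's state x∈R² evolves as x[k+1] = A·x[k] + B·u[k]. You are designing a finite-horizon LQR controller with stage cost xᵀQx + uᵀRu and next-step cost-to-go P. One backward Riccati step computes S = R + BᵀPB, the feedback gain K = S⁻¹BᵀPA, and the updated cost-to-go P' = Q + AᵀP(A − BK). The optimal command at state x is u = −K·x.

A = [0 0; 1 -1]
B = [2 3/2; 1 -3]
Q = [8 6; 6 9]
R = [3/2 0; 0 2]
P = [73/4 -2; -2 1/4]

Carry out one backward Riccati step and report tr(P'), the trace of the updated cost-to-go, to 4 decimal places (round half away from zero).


17.0556

BᵀP = [34.5000 -3.7500; 33.3750 -3.7500]
S = R + BᵀPB = [3/2 0; 0 2] + [65.2500 63.0000; 63.0000 61.3125] = [66.7500 63.0000; 63.0000 63.3125]
BᵀPA = [-3.7500 3.7500; -3.7500 3.7500]
K = S⁻¹·BᵀPA = [-0.0046 0.0046; -0.0547 0.0547]
A−BK = [0.0912 -0.0912; 0.8405 -0.8405]
AᵀP(A−BK) = [0.0278 -0.0278; -0.0278 0.0278]
P' = Q + AᵀP(A−BK) = [8.0278 5.9722; 5.9722 9.0278]
tr(P') = 17.0556


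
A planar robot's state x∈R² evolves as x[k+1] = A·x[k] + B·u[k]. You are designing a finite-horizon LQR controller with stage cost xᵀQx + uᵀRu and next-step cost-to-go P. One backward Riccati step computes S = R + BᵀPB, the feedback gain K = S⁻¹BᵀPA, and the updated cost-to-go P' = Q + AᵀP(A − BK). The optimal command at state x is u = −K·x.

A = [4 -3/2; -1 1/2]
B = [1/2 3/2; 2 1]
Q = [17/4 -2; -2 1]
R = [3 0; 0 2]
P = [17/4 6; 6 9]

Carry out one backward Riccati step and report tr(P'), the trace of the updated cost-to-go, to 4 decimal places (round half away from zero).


BᵀP = [14.1250 21.0000; 12.3750 18.0000]
S = R + BᵀPB = [3 0; 0 2] + [49.0625 42.1875; 42.1875 36.5625] = [52.0625 42.1875; 42.1875 38.5625]
BᵀPA = [35.5000 -10.6875; 31.5000 -9.5625]
K = S⁻¹·BᵀPA = [0.1758 -0.0383; 0.6245 -0.2061]
A−BK = [2.9753 -1.1717; -1.9761 0.7826]
AᵀP(A−BK) = [3.0864 -1.1491; -1.1491 0.4326]
P' = Q + AᵀP(A−BK) = [7.3364 -3.1491; -3.1491 1.4326]
tr(P') = 8.7690

8.7690


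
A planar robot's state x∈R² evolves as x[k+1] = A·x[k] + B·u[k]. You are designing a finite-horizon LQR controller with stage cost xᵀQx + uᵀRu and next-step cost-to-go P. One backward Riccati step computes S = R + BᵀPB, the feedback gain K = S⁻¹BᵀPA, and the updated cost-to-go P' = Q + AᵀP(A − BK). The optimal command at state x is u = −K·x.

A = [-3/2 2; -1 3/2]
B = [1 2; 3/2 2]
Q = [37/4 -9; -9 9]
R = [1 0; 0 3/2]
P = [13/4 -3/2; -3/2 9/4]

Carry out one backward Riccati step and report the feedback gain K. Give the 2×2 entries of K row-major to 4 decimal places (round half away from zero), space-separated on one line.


0.0000 0.0968 -0.5870 0.7560

BᵀP = [1.0000 1.8750; 3.5000 1.5000]
S = R + BᵀPB = [1 0; 0 3/2] + [3.8125 5.7500; 5.7500 10.0000] = [4.8125 5.7500; 5.7500 11.5000]
BᵀPA = [-3.3750 4.8125; -6.7500 9.2500]
K = S⁻¹·BᵀPA = [0.0000 0.0968; -0.5870 0.7560]
A−BK = [-0.3261 0.3913; 0.1739 -0.1571]
AᵀP(A−BK) = [1.1005 -1.3207; -1.3207 1.6041]
P' = Q + AᵀP(A−BK) = [10.3505 -10.3207; -10.3207 10.6041]
tr(P') = 20.9547


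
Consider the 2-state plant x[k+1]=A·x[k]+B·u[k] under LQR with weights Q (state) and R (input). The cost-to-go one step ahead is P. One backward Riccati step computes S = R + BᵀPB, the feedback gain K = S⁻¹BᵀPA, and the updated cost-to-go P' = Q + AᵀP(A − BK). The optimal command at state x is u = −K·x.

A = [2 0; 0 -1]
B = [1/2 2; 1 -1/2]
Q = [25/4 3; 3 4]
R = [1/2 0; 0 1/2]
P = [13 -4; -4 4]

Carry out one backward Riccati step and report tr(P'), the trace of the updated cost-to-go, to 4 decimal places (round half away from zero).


BᵀP = [2.5000 2.0000; 28.0000 -10.0000]
S = R + BᵀPB = [1/2 0; 0 1/2] + [3.2500 4.0000; 4.0000 61.0000] = [3.7500 4.0000; 4.0000 61.5000]
BᵀPA = [5.0000 -2.0000; 56.0000 10.0000]
K = S⁻¹·BᵀPA = [0.3891 -0.7595; 0.8853 0.2120]
A−BK = [0.0349 -0.0443; 0.0536 -0.1345]
AᵀP(A−BK) = [0.4799 -0.0745; -0.0745 0.3611]
P' = Q + AᵀP(A−BK) = [6.7299 2.9255; 2.9255 4.3611]
tr(P') = 11.0910

11.0910


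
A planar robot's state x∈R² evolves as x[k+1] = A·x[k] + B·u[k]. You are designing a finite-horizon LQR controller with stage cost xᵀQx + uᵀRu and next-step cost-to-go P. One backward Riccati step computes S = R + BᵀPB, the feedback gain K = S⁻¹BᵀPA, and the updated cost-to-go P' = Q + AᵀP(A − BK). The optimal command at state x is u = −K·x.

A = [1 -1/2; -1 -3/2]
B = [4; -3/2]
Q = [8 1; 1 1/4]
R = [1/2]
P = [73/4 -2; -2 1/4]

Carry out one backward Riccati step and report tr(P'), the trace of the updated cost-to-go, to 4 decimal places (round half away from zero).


BᵀP = [76.0000 -8.3750]
S = R + BᵀPB = [1/2] + [316.5625] = [317.0625]
BᵀPA = [84.3750 -25.4375]
K = S⁻¹·BᵀPA = [0.2661 -0.0802]
A−BK = [-0.0645 -0.1791; -0.6008 -1.6203]
AᵀP(A−BK) = [0.0466 0.0193; 0.0193 0.0842]
P' = Q + AᵀP(A−BK) = [8.0466 1.0193; 1.0193 0.3342]
tr(P') = 8.3808

8.3808


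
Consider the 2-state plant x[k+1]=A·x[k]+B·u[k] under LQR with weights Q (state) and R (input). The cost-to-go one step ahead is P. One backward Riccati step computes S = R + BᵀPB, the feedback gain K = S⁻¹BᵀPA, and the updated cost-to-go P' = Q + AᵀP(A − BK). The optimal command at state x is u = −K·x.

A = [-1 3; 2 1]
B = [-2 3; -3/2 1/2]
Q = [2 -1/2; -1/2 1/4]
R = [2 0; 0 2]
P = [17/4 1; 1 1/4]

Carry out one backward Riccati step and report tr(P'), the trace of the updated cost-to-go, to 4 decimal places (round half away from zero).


3.6857

BᵀP = [-10.0000 -2.3750; 13.2500 3.1250]
S = R + BᵀPB = [2 0; 0 2] + [23.5625 -31.1875; -31.1875 41.3125] = [25.5625 -31.1875; -31.1875 43.3125]
BᵀPA = [5.2500 -32.3750; -7.0000 42.8750]
K = S⁻¹·BᵀPA = [0.0675 -0.4838; -0.1130 0.6415]
A−BK = [-0.5260 0.1078; 2.1577 -0.0465]
AᵀP(A−BK) = [0.1045 -0.2193; -0.2193 1.3312]
P' = Q + AᵀP(A−BK) = [2.1045 -0.7193; -0.7193 1.5812]
tr(P') = 3.6857


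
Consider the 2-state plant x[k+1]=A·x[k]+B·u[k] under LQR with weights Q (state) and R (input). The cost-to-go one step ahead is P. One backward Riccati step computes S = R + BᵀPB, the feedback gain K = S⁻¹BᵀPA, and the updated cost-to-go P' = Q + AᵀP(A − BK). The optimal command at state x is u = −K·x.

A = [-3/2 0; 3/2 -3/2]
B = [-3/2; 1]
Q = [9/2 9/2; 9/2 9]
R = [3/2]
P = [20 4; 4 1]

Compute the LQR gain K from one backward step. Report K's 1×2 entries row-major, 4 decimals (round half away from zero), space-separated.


BᵀP = [-26.0000 -5.0000]
S = R + BᵀPB = [3/2] + [34.0000] = [35.5000]
BᵀPA = [31.5000 7.5000]
K = S⁻¹·BᵀPA = [0.8873 0.2113]
A−BK = [-0.1690 0.3169; 0.6127 -1.7113]
AᵀP(A−BK) = [1.2993 0.0951; 0.0951 0.6655]
P' = Q + AᵀP(A−BK) = [5.7993 4.5951; 4.5951 9.6655]
tr(P') = 15.4648

0.8873 0.2113


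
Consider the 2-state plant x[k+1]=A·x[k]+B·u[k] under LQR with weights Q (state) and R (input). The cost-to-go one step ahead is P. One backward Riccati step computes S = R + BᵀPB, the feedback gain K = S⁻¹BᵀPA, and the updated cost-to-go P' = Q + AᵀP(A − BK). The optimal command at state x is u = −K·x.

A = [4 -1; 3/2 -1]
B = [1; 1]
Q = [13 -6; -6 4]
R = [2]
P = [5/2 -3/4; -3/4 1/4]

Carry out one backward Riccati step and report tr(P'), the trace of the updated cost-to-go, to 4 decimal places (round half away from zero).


37.3125

BᵀP = [1.7500 -0.5000]
S = R + BᵀPB = [2] + [1.2500] = [3.2500]
BᵀPA = [6.2500 -1.2500]
K = S⁻¹·BᵀPA = [1.9231 -0.3846]
A−BK = [2.0769 -0.6154; -0.4231 -0.6154]
AᵀP(A−BK) = [19.5433 -3.8462; -3.8462 0.7692]
P' = Q + AᵀP(A−BK) = [32.5433 -9.8462; -9.8462 4.7692]
tr(P') = 37.3125


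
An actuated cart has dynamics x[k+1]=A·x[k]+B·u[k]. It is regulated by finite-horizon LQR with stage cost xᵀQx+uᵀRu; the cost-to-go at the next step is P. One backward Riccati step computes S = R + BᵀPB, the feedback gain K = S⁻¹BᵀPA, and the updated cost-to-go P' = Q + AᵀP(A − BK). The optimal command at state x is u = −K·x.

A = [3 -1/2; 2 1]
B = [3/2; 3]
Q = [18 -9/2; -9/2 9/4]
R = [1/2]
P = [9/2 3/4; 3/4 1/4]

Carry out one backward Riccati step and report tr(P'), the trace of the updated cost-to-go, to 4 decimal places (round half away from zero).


22.8424

BᵀP = [9.0000 1.8750]
S = R + BᵀPB = [1/2] + [19.1250] = [19.6250]
BᵀPA = [30.7500 -2.6250]
K = S⁻¹·BᵀPA = [1.5669 -0.1338]
A−BK = [0.6497 -0.2994; -2.7006 1.4013]
AᵀP(A−BK) = [2.3185 -0.6369; -0.6369 0.2739]
P' = Q + AᵀP(A−BK) = [20.3185 -5.1369; -5.1369 2.5239]
tr(P') = 22.8424


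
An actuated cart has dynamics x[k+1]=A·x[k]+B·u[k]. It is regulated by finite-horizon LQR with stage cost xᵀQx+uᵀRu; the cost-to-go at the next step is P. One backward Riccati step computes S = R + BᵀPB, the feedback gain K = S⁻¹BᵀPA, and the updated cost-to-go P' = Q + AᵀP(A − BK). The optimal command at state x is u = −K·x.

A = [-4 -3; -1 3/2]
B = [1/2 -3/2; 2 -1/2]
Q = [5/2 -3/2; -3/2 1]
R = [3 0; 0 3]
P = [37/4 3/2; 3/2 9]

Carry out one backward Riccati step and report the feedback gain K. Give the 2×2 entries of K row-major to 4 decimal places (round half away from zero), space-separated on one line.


BᵀP = [7.6250 18.7500; -14.6250 -6.7500]
S = R + BᵀPB = [3 0; 0 3] + [41.3125 -20.8125; -20.8125 25.3125] = [44.3125 -20.8125; -20.8125 28.3125]
BᵀPA = [-49.2500 5.2500; 65.2500 33.7500]
K = S⁻¹·BᵀPA = [-0.0443 1.0361; 2.2721 1.9537]
A−BK = [-0.5697 -0.5875; 0.2246 0.4047]
AᵀP(A−BK) = [18.5656 16.5496; 16.5496 18.6245]
P' = Q + AᵀP(A−BK) = [21.0656 15.0496; 15.0496 19.6245]
tr(P') = 40.6901

-0.0443 1.0361 2.2721 1.9537


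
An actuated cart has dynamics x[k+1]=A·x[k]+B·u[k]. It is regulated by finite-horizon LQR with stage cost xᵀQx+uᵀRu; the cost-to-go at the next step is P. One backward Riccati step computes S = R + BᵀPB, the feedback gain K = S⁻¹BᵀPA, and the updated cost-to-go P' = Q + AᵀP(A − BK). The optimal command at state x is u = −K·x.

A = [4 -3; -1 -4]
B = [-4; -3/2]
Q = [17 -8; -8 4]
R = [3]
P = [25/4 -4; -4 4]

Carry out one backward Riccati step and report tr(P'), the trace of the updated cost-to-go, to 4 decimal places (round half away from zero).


BᵀP = [-19.0000 10.0000]
S = R + BᵀPB = [3] + [61.0000] = [64.0000]
BᵀPA = [-86.0000 17.0000]
K = S⁻¹·BᵀPA = [-1.3438 0.2656]
A−BK = [-1.3750 -1.9375; -3.0156 -3.6016]
AᵀP(A−BK) = [20.4375 15.8438; 15.8438 19.7344]
P' = Q + AᵀP(A−BK) = [37.4375 7.8438; 7.8438 23.7344]
tr(P') = 61.1719

61.1719


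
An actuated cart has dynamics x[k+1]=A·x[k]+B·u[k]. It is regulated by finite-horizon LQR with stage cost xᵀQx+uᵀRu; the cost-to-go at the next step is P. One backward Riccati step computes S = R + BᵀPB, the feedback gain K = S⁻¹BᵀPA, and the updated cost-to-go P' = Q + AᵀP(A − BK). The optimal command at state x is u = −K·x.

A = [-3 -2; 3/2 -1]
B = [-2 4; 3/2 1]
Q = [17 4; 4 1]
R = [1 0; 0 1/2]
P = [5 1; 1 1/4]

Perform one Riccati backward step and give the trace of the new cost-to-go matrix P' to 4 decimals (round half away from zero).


18.4915

BᵀP = [-8.5000 -1.6250; 21.0000 4.2500]
S = R + BᵀPB = [1 0; 0 1/2] + [14.5625 -35.6250; -35.6250 88.2500] = [15.5625 -35.6250; -35.6250 88.7500]
BᵀPA = [23.0625 18.6250; -56.6250 -46.2500]
K = S⁻¹·BᵀPA = [0.2636 0.0474; -0.5322 -0.5021]
A−BK = [-0.3439 0.1032; 1.6368 -0.5690]
AᵀP(A−BK) = [0.3464 0.1004; 0.1004 0.1450]
P' = Q + AᵀP(A−BK) = [17.3464 4.1004; 4.1004 1.1450]
tr(P') = 18.4915


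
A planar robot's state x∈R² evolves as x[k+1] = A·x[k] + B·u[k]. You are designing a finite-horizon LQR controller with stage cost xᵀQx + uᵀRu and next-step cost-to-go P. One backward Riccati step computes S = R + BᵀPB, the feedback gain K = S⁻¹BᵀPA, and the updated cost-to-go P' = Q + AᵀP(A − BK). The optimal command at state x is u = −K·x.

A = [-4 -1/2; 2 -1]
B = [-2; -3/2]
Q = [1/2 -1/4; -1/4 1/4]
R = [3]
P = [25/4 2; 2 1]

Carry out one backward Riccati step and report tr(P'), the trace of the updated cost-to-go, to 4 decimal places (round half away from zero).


11.5950

BᵀP = [-15.5000 -5.5000]
S = R + BᵀPB = [3] + [39.2500] = [42.2500]
BᵀPA = [51.0000 13.2500]
K = S⁻¹·BᵀPA = [1.2071 0.3136]
A−BK = [-1.5858 0.1272; 3.8107 -0.5296]
AᵀP(A−BK) = [10.4379 0.5059; 0.5059 0.4072]
P' = Q + AᵀP(A−BK) = [10.9379 0.2559; 0.2559 0.6572]
tr(P') = 11.5950


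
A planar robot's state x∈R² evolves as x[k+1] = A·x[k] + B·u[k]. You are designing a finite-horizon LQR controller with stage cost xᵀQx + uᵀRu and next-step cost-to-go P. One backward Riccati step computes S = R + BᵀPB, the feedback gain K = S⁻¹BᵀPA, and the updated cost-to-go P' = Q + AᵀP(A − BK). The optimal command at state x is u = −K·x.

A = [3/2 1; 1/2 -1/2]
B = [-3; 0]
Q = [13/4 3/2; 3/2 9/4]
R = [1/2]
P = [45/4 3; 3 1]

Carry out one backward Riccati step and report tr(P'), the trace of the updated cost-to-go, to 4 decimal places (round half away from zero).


5.7890

BᵀP = [-33.7500 -9.0000]
S = R + BᵀPB = [1/2] + [101.2500] = [101.7500]
BᵀPA = [-55.1250 -29.2500]
K = S⁻¹·BᵀPA = [-0.5418 -0.2875]
A−BK = [-0.1253 0.1376; 0.5000 -0.5000]
AᵀP(A−BK) = [0.1975 0.0283; 0.0283 0.0915]
P' = Q + AᵀP(A−BK) = [3.4475 1.5283; 1.5283 2.3415]
tr(P') = 5.7890


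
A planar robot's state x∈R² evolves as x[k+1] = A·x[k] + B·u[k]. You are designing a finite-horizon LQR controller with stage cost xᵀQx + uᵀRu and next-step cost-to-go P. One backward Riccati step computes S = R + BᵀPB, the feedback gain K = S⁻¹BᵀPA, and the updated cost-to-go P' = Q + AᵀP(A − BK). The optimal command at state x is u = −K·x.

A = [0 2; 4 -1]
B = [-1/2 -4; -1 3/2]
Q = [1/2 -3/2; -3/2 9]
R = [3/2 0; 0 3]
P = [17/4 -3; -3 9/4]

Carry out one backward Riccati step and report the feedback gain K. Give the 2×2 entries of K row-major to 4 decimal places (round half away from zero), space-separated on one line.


-0.2848 0.0560 0.5370 -0.5186

BᵀP = [0.8750 -0.7500; -21.5000 15.3750]
S = R + BᵀPB = [3/2 0; 0 3] + [0.3125 -4.6250; -4.6250 109.0625] = [1.8125 -4.6250; -4.6250 112.0625]
BᵀPA = [-3.0000 2.5000; 61.5000 -58.3750]
K = S⁻¹·BᵀPA = [-0.2848 0.0560; 0.5370 -0.5186]
A−BK = [2.0058 -0.0464; 2.9097 -0.1661]
AᵀP(A−BK) = [2.1172 -0.9379; -0.9379 0.8365]
P' = Q + AᵀP(A−BK) = [2.6172 -2.4379; -2.4379 9.8365]
tr(P') = 12.4538
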